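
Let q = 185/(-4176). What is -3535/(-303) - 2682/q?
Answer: 33606571/555 ≈ 60552.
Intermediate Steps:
q = -185/4176 (q = 185*(-1/4176) = -185/4176 ≈ -0.044301)
-3535/(-303) - 2682/q = -3535/(-303) - 2682/(-185/4176) = -3535*(-1/303) - 2682*(-4176/185) = 35/3 + 11200032/185 = 33606571/555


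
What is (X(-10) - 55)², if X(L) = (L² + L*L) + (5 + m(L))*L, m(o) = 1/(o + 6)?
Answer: 38025/4 ≈ 9506.3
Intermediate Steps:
m(o) = 1/(6 + o)
X(L) = 2*L² + L*(5 + 1/(6 + L)) (X(L) = (L² + L*L) + (5 + 1/(6 + L))*L = (L² + L²) + L*(5 + 1/(6 + L)) = 2*L² + L*(5 + 1/(6 + L)))
(X(-10) - 55)² = (-10*(1 + (5 + 2*(-10))*(6 - 10))/(6 - 10) - 55)² = (-10*(1 + (5 - 20)*(-4))/(-4) - 55)² = (-10*(-¼)*(1 - 15*(-4)) - 55)² = (-10*(-¼)*(1 + 60) - 55)² = (-10*(-¼)*61 - 55)² = (305/2 - 55)² = (195/2)² = 38025/4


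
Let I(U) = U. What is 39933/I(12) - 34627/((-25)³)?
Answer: 208122883/62500 ≈ 3330.0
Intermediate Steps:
39933/I(12) - 34627/((-25)³) = 39933/12 - 34627/((-25)³) = 39933*(1/12) - 34627/(-15625) = 13311/4 - 34627*(-1/15625) = 13311/4 + 34627/15625 = 208122883/62500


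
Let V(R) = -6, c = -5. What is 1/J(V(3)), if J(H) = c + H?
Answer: -1/11 ≈ -0.090909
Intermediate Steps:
J(H) = -5 + H
1/J(V(3)) = 1/(-5 - 6) = 1/(-11) = -1/11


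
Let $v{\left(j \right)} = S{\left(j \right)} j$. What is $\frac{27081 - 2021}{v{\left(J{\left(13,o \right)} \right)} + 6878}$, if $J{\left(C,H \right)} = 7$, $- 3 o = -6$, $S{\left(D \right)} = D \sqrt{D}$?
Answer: $\frac{172362680}{47290077} - \frac{1227940 \sqrt{7}}{47290077} \approx 3.5761$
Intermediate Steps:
$S{\left(D \right)} = D^{\frac{3}{2}}$
$o = 2$ ($o = \left(- \frac{1}{3}\right) \left(-6\right) = 2$)
$v{\left(j \right)} = j^{\frac{5}{2}}$ ($v{\left(j \right)} = j^{\frac{3}{2}} j = j^{\frac{5}{2}}$)
$\frac{27081 - 2021}{v{\left(J{\left(13,o \right)} \right)} + 6878} = \frac{27081 - 2021}{7^{\frac{5}{2}} + 6878} = \frac{25060}{49 \sqrt{7} + 6878} = \frac{25060}{6878 + 49 \sqrt{7}}$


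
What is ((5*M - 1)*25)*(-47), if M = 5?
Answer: -28200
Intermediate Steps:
((5*M - 1)*25)*(-47) = ((5*5 - 1)*25)*(-47) = ((25 - 1)*25)*(-47) = (24*25)*(-47) = 600*(-47) = -28200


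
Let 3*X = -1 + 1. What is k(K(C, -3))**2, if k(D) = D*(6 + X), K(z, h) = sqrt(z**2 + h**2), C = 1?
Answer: 360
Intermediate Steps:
X = 0 (X = (-1 + 1)/3 = (1/3)*0 = 0)
K(z, h) = sqrt(h**2 + z**2)
k(D) = 6*D (k(D) = D*(6 + 0) = D*6 = 6*D)
k(K(C, -3))**2 = (6*sqrt((-3)**2 + 1**2))**2 = (6*sqrt(9 + 1))**2 = (6*sqrt(10))**2 = 360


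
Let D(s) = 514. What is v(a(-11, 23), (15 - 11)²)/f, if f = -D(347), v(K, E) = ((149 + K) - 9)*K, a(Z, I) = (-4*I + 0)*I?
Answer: -2090608/257 ≈ -8134.7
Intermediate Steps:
a(Z, I) = -4*I² (a(Z, I) = (-4*I)*I = -4*I²)
v(K, E) = K*(140 + K) (v(K, E) = (140 + K)*K = K*(140 + K))
f = -514 (f = -1*514 = -514)
v(a(-11, 23), (15 - 11)²)/f = ((-4*23²)*(140 - 4*23²))/(-514) = ((-4*529)*(140 - 4*529))*(-1/514) = -2116*(140 - 2116)*(-1/514) = -2116*(-1976)*(-1/514) = 4181216*(-1/514) = -2090608/257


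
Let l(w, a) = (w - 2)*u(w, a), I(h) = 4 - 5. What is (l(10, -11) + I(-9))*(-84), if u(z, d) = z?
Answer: -6636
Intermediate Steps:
I(h) = -1
l(w, a) = w*(-2 + w) (l(w, a) = (w - 2)*w = (-2 + w)*w = w*(-2 + w))
(l(10, -11) + I(-9))*(-84) = (10*(-2 + 10) - 1)*(-84) = (10*8 - 1)*(-84) = (80 - 1)*(-84) = 79*(-84) = -6636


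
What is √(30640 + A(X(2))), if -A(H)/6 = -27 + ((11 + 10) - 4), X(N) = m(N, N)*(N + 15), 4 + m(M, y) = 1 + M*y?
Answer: 10*√307 ≈ 175.21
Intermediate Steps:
m(M, y) = -3 + M*y (m(M, y) = -4 + (1 + M*y) = -3 + M*y)
X(N) = (-3 + N²)*(15 + N) (X(N) = (-3 + N*N)*(N + 15) = (-3 + N²)*(15 + N))
A(H) = 60 (A(H) = -6*(-27 + ((11 + 10) - 4)) = -6*(-27 + (21 - 4)) = -6*(-27 + 17) = -6*(-10) = 60)
√(30640 + A(X(2))) = √(30640 + 60) = √30700 = 10*√307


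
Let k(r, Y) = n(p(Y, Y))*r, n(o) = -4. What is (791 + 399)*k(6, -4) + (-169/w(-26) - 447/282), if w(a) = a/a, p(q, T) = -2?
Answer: -2700675/94 ≈ -28731.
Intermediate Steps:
w(a) = 1
k(r, Y) = -4*r
(791 + 399)*k(6, -4) + (-169/w(-26) - 447/282) = (791 + 399)*(-4*6) + (-169/1 - 447/282) = 1190*(-24) + (-169*1 - 447*1/282) = -28560 + (-169 - 149/94) = -28560 - 16035/94 = -2700675/94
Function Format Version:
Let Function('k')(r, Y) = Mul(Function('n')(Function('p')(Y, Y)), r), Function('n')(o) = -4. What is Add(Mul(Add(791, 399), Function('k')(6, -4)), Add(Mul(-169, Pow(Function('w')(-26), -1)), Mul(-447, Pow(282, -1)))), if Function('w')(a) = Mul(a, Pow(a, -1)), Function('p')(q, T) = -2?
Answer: Rational(-2700675, 94) ≈ -28731.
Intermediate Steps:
Function('w')(a) = 1
Function('k')(r, Y) = Mul(-4, r)
Add(Mul(Add(791, 399), Function('k')(6, -4)), Add(Mul(-169, Pow(Function('w')(-26), -1)), Mul(-447, Pow(282, -1)))) = Add(Mul(Add(791, 399), Mul(-4, 6)), Add(Mul(-169, Pow(1, -1)), Mul(-447, Pow(282, -1)))) = Add(Mul(1190, -24), Add(Mul(-169, 1), Mul(-447, Rational(1, 282)))) = Add(-28560, Add(-169, Rational(-149, 94))) = Add(-28560, Rational(-16035, 94)) = Rational(-2700675, 94)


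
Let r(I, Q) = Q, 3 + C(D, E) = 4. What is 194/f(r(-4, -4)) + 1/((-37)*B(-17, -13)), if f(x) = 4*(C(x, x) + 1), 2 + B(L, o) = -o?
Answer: 39475/1628 ≈ 24.248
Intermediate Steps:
B(L, o) = -2 - o
C(D, E) = 1 (C(D, E) = -3 + 4 = 1)
f(x) = 8 (f(x) = 4*(1 + 1) = 4*2 = 8)
194/f(r(-4, -4)) + 1/((-37)*B(-17, -13)) = 194/8 + 1/((-37)*(-2 - 1*(-13))) = 194*(⅛) - 1/(37*(-2 + 13)) = 97/4 - 1/37/11 = 97/4 - 1/37*1/11 = 97/4 - 1/407 = 39475/1628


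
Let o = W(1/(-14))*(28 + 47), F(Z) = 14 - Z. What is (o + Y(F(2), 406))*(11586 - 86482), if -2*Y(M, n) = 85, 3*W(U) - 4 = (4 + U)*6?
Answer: -339091640/7 ≈ -4.8442e+7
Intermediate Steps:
W(U) = 28/3 + 2*U (W(U) = 4/3 + ((4 + U)*6)/3 = 4/3 + (24 + 6*U)/3 = 4/3 + (8 + 2*U) = 28/3 + 2*U)
Y(M, n) = -85/2 (Y(M, n) = -½*85 = -85/2)
o = 4825/7 (o = (28/3 + 2/(-14))*(28 + 47) = (28/3 + 2*(-1/14))*75 = (28/3 - ⅐)*75 = (193/21)*75 = 4825/7 ≈ 689.29)
(o + Y(F(2), 406))*(11586 - 86482) = (4825/7 - 85/2)*(11586 - 86482) = (9055/14)*(-74896) = -339091640/7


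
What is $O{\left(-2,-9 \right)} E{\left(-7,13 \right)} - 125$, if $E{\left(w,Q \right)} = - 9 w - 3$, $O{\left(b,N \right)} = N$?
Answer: $-665$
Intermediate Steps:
$E{\left(w,Q \right)} = -3 - 9 w$
$O{\left(-2,-9 \right)} E{\left(-7,13 \right)} - 125 = - 9 \left(-3 - -63\right) - 125 = - 9 \left(-3 + 63\right) - 125 = \left(-9\right) 60 - 125 = -540 - 125 = -665$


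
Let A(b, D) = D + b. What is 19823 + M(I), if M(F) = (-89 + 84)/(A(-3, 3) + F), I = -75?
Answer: 297346/15 ≈ 19823.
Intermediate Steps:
M(F) = -5/F (M(F) = (-89 + 84)/((3 - 3) + F) = -5/(0 + F) = -5/F)
19823 + M(I) = 19823 - 5/(-75) = 19823 - 5*(-1/75) = 19823 + 1/15 = 297346/15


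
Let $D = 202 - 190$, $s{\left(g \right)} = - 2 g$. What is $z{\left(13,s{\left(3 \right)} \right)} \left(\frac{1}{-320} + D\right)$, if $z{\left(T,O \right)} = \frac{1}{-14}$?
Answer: $- \frac{3839}{4480} \approx -0.85692$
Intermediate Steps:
$z{\left(T,O \right)} = - \frac{1}{14}$
$D = 12$
$z{\left(13,s{\left(3 \right)} \right)} \left(\frac{1}{-320} + D\right) = - \frac{\frac{1}{-320} + 12}{14} = - \frac{- \frac{1}{320} + 12}{14} = \left(- \frac{1}{14}\right) \frac{3839}{320} = - \frac{3839}{4480}$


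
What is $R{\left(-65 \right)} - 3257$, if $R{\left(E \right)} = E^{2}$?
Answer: $968$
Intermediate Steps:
$R{\left(-65 \right)} - 3257 = \left(-65\right)^{2} - 3257 = 4225 - 3257 = 968$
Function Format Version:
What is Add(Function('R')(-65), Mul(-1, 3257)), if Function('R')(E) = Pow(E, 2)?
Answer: 968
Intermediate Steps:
Add(Function('R')(-65), Mul(-1, 3257)) = Add(Pow(-65, 2), Mul(-1, 3257)) = Add(4225, -3257) = 968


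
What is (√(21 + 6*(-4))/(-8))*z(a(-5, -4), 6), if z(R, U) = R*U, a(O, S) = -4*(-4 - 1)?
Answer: -15*I*√3 ≈ -25.981*I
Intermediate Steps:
a(O, S) = 20 (a(O, S) = -4*(-5) = 20)
(√(21 + 6*(-4))/(-8))*z(a(-5, -4), 6) = (√(21 + 6*(-4))/(-8))*(20*6) = (√(21 - 24)*(-⅛))*120 = (√(-3)*(-⅛))*120 = ((I*√3)*(-⅛))*120 = -I*√3/8*120 = -15*I*√3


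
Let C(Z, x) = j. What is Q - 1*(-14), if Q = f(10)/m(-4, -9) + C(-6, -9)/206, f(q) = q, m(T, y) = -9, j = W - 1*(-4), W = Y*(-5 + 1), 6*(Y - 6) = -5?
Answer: 11873/927 ≈ 12.808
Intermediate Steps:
Y = 31/6 (Y = 6 + (⅙)*(-5) = 6 - ⅚ = 31/6 ≈ 5.1667)
W = -62/3 (W = 31*(-5 + 1)/6 = (31/6)*(-4) = -62/3 ≈ -20.667)
j = -50/3 (j = -62/3 - 1*(-4) = -62/3 + 4 = -50/3 ≈ -16.667)
C(Z, x) = -50/3
Q = -1105/927 (Q = 10/(-9) - 50/3/206 = 10*(-⅑) - 50/3*1/206 = -10/9 - 25/309 = -1105/927 ≈ -1.1920)
Q - 1*(-14) = -1105/927 - 1*(-14) = -1105/927 + 14 = 11873/927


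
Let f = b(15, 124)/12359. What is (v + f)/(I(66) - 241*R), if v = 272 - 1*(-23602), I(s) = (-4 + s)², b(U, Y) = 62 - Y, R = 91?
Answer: -295058704/223537233 ≈ -1.3200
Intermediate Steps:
f = -62/12359 (f = (62 - 1*124)/12359 = (62 - 124)*(1/12359) = -62*1/12359 = -62/12359 ≈ -0.0050166)
v = 23874 (v = 272 + 23602 = 23874)
(v + f)/(I(66) - 241*R) = (23874 - 62/12359)/((-4 + 66)² - 241*91) = 295058704/(12359*(62² - 21931)) = 295058704/(12359*(3844 - 21931)) = (295058704/12359)/(-18087) = (295058704/12359)*(-1/18087) = -295058704/223537233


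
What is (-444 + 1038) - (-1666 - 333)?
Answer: 2593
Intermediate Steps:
(-444 + 1038) - (-1666 - 333) = 594 - 1*(-1999) = 594 + 1999 = 2593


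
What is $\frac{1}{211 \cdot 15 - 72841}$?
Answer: $- \frac{1}{69676} \approx -1.4352 \cdot 10^{-5}$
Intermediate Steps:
$\frac{1}{211 \cdot 15 - 72841} = \frac{1}{3165 - 72841} = \frac{1}{-69676} = - \frac{1}{69676}$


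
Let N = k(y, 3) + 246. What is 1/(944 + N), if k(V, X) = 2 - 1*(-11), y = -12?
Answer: 1/1203 ≈ 0.00083125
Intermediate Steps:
k(V, X) = 13 (k(V, X) = 2 + 11 = 13)
N = 259 (N = 13 + 246 = 259)
1/(944 + N) = 1/(944 + 259) = 1/1203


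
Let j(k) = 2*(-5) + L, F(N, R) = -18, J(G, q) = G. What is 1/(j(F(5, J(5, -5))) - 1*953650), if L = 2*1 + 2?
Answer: -1/953656 ≈ -1.0486e-6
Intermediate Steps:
L = 4 (L = 2 + 2 = 4)
j(k) = -6 (j(k) = 2*(-5) + 4 = -10 + 4 = -6)
1/(j(F(5, J(5, -5))) - 1*953650) = 1/(-6 - 1*953650) = 1/(-6 - 953650) = 1/(-953656) = -1/953656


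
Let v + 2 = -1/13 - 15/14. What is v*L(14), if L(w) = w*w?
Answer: -8022/13 ≈ -617.08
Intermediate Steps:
L(w) = w²
v = -573/182 (v = -2 + (-1/13 - 15/14) = -2 - 209/182 = -573/182 ≈ -3.1483)
v*L(14) = -573/182*14² = -573/182*196 = -8022/13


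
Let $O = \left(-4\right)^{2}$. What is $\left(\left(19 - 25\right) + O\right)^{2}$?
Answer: $100$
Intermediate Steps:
$O = 16$
$\left(\left(19 - 25\right) + O\right)^{2} = \left(\left(19 - 25\right) + 16\right)^{2} = \left(-6 + 16\right)^{2} = 10^{2} = 100$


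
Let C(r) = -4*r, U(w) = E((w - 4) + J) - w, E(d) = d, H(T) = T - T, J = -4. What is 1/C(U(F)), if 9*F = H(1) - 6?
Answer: 1/32 ≈ 0.031250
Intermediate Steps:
H(T) = 0
F = -⅔ (F = (0 - 6)/9 = (⅑)*(-6) = -⅔ ≈ -0.66667)
U(w) = -8 (U(w) = ((w - 4) - 4) - w = ((-4 + w) - 4) - w = (-8 + w) - w = -8)
1/C(U(F)) = 1/(-4*(-8)) = 1/32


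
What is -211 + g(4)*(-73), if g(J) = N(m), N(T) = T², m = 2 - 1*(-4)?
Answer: -2839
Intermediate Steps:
m = 6 (m = 2 + 4 = 6)
g(J) = 36 (g(J) = 6² = 36)
-211 + g(4)*(-73) = -211 + 36*(-73) = -211 - 2628 = -2839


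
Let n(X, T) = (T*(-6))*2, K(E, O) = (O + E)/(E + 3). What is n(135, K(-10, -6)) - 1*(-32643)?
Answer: 228309/7 ≈ 32616.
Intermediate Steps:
K(E, O) = (E + O)/(3 + E)
n(X, T) = -12*T (n(X, T) = -6*T*2 = -12*T)
n(135, K(-10, -6)) - 1*(-32643) = -12*(-10 - 6)/(3 - 10) - 1*(-32643) = -12*(-16)/(-7) + 32643 = -(-12)*(-16)/7 + 32643 = -12*16/7 + 32643 = -192/7 + 32643 = 228309/7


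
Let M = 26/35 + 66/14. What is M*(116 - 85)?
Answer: 5921/35 ≈ 169.17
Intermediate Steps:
M = 191/35 (M = 26*(1/35) + 66*(1/14) = 26/35 + 33/7 = 191/35 ≈ 5.4571)
M*(116 - 85) = 191*(116 - 85)/35 = (191/35)*31 = 5921/35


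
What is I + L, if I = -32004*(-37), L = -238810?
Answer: 945338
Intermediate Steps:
I = 1184148
I + L = 1184148 - 238810 = 945338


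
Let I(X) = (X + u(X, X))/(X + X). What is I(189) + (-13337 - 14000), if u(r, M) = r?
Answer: -27336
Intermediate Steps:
I(X) = 1 (I(X) = (X + X)/(X + X) = (2*X)/((2*X)) = (2*X)*(1/(2*X)) = 1)
I(189) + (-13337 - 14000) = 1 + (-13337 - 14000) = 1 - 27337 = -27336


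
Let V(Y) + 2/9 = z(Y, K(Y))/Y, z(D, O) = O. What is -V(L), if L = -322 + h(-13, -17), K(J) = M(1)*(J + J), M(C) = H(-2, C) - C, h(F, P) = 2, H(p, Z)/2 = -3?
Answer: 128/9 ≈ 14.222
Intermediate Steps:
H(p, Z) = -6 (H(p, Z) = 2*(-3) = -6)
M(C) = -6 - C
K(J) = -14*J (K(J) = (-6 - 1*1)*(J + J) = (-6 - 1)*(2*J) = -14*J)
L = -320 (L = -322 + 2 = -320)
V(Y) = -128/9 (V(Y) = -2/9 + (-14*Y)/Y = -2/9 - 14 = -128/9)
-V(L) = -1*(-128/9) = 128/9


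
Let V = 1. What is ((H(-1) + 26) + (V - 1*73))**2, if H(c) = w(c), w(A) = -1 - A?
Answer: 2116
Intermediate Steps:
H(c) = -1 - c
((H(-1) + 26) + (V - 1*73))**2 = (((-1 - 1*(-1)) + 26) + (1 - 1*73))**2 = (((-1 + 1) + 26) + (1 - 73))**2 = ((0 + 26) - 72)**2 = (26 - 72)**2 = (-46)**2 = 2116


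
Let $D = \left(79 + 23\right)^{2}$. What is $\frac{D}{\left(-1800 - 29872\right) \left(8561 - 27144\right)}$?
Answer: $\frac{2601}{147140194} \approx 1.7677 \cdot 10^{-5}$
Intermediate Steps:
$D = 10404$ ($D = 102^{2} = 10404$)
$\frac{D}{\left(-1800 - 29872\right) \left(8561 - 27144\right)} = \frac{10404}{\left(-1800 - 29872\right) \left(8561 - 27144\right)} = \frac{10404}{\left(-31672\right) \left(-18583\right)} = \frac{10404}{588560776} = 10404 \cdot \frac{1}{588560776} = \frac{2601}{147140194}$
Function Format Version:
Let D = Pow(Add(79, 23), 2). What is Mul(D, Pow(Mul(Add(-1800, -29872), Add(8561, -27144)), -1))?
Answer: Rational(2601, 147140194) ≈ 1.7677e-5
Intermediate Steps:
D = 10404 (D = Pow(102, 2) = 10404)
Mul(D, Pow(Mul(Add(-1800, -29872), Add(8561, -27144)), -1)) = Mul(10404, Pow(Mul(Add(-1800, -29872), Add(8561, -27144)), -1)) = Mul(10404, Pow(Mul(-31672, -18583), -1)) = Mul(10404, Pow(588560776, -1)) = Mul(10404, Rational(1, 588560776)) = Rational(2601, 147140194)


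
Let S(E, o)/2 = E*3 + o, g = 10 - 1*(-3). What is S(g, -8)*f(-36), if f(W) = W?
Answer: -2232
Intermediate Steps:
g = 13 (g = 10 + 3 = 13)
S(E, o) = 2*o + 6*E (S(E, o) = 2*(E*3 + o) = 2*(3*E + o) = 2*(o + 3*E) = 2*o + 6*E)
S(g, -8)*f(-36) = (2*(-8) + 6*13)*(-36) = (-16 + 78)*(-36) = 62*(-36) = -2232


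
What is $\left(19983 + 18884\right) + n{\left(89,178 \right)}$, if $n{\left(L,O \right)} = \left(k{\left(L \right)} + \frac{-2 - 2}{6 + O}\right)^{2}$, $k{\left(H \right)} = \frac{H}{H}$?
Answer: $\frac{82244597}{2116} \approx 38868.0$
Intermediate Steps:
$k{\left(H \right)} = 1$
$n{\left(L,O \right)} = \left(1 - \frac{4}{6 + O}\right)^{2}$ ($n{\left(L,O \right)} = \left(1 + \frac{-2 - 2}{6 + O}\right)^{2} = \left(1 - \frac{4}{6 + O}\right)^{2}$)
$\left(19983 + 18884\right) + n{\left(89,178 \right)} = \left(19983 + 18884\right) + \frac{\left(2 + 178\right)^{2}}{\left(6 + 178\right)^{2}} = 38867 + \frac{180^{2}}{33856} = 38867 + 32400 \cdot \frac{1}{33856} = 38867 + \frac{2025}{2116} = \frac{82244597}{2116}$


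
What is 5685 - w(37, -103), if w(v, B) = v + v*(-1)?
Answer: 5685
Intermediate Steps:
w(v, B) = 0 (w(v, B) = v - v = 0)
5685 - w(37, -103) = 5685 - 1*0 = 5685 + 0 = 5685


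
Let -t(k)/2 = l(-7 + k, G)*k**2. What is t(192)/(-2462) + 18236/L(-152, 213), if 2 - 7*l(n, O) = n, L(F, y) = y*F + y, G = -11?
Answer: -217132339868/277148571 ≈ -783.45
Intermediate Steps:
L(F, y) = y + F*y (L(F, y) = F*y + y = y + F*y)
l(n, O) = 2/7 - n/7
t(k) = -2*k**2*(9/7 - k/7) (t(k) = -2*(2/7 - (-7 + k)/7)*k**2 = -2*(2/7 + (1 - k/7))*k**2 = -2*(9/7 - k/7)*k**2 = -2*k**2*(9/7 - k/7))
t(192)/(-2462) + 18236/L(-152, 213) = ((2/7)*192**2*(-9 + 192))/(-2462) + 18236/((213*(1 - 152))) = ((2/7)*36864*183)*(-1/2462) + 18236/((213*(-151))) = (13492224/7)*(-1/2462) + 18236/(-32163) = -6746112/8617 + 18236*(-1/32163) = -6746112/8617 - 18236/32163 = -217132339868/277148571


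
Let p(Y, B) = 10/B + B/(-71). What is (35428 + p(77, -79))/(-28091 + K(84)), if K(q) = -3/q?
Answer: -5564193124/4411753341 ≈ -1.2612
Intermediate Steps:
p(Y, B) = 10/B - B/71 (p(Y, B) = 10/B + B*(-1/71) = 10/B - B/71)
(35428 + p(77, -79))/(-28091 + K(84)) = (35428 + (10/(-79) - 1/71*(-79)))/(-28091 - 3/84) = (35428 + (10*(-1/79) + 79/71))/(-28091 - 3*1/84) = (35428 + (-10/79 + 79/71))/(-28091 - 1/28) = (35428 + 5531/5609)/(-786549/28) = (198721183/5609)*(-28/786549) = -5564193124/4411753341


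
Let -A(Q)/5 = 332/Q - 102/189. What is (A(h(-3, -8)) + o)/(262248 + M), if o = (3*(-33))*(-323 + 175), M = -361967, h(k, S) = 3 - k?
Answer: -905816/6282297 ≈ -0.14419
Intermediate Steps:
A(Q) = 170/63 - 1660/Q (A(Q) = -5*(332/Q - 102/189) = -5*(332/Q - 102*1/189) = -5*(332/Q - 34/63) = -5*(-34/63 + 332/Q) = 170/63 - 1660/Q)
o = 14652 (o = -99*(-148) = 14652)
(A(h(-3, -8)) + o)/(262248 + M) = ((170/63 - 1660/(3 - 1*(-3))) + 14652)/(262248 - 361967) = ((170/63 - 1660/(3 + 3)) + 14652)/(-99719) = ((170/63 - 1660/6) + 14652)*(-1/99719) = ((170/63 - 1660*⅙) + 14652)*(-1/99719) = ((170/63 - 830/3) + 14652)*(-1/99719) = (-17260/63 + 14652)*(-1/99719) = (905816/63)*(-1/99719) = -905816/6282297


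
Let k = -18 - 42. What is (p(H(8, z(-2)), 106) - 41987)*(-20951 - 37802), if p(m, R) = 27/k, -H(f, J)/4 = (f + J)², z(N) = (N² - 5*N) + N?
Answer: 49337772997/20 ≈ 2.4669e+9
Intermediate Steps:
k = -60
z(N) = N² - 4*N
H(f, J) = -4*(J + f)² (H(f, J) = -4*(f + J)² = -4*(J + f)²)
p(m, R) = -9/20 (p(m, R) = 27/(-60) = 27*(-1/60) = -9/20)
(p(H(8, z(-2)), 106) - 41987)*(-20951 - 37802) = (-9/20 - 41987)*(-20951 - 37802) = -839749/20*(-58753) = 49337772997/20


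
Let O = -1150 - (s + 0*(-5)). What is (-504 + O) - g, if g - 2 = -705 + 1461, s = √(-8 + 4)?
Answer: -2412 - 2*I ≈ -2412.0 - 2.0*I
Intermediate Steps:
s = 2*I (s = √(-4) = 2*I ≈ 2.0*I)
g = 758 (g = 2 + (-705 + 1461) = 2 + 756 = 758)
O = -1150 - 2*I (O = -1150 - (2*I + 0*(-5)) = -1150 - (2*I + 0) = -1150 - 2*I ≈ -1150.0 - 2.0*I)
(-504 + O) - g = (-504 + (-1150 - 2*I)) - 1*758 = (-1654 - 2*I) - 758 = -2412 - 2*I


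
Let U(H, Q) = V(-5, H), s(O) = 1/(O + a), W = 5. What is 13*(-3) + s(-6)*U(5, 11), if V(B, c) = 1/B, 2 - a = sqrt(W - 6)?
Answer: -3311/85 - I/85 ≈ -38.953 - 0.011765*I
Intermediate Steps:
a = 2 - I (a = 2 - sqrt(5 - 6) = 2 - sqrt(-1) = 2 - I ≈ 2.0 - 1.0*I)
s(O) = 1/(2 + O - I) (s(O) = 1/(O + (2 - I)) = 1/(2 + O - I))
U(H, Q) = -1/5 (U(H, Q) = 1/(-5) = -1/5)
13*(-3) + s(-6)*U(5, 11) = 13*(-3) - 1/5/(2 - 6 - I) = -39 - 1/5/(-4 - I) = -39 + ((-4 + I)/17)*(-1/5) = -39 - (-4 + I)/85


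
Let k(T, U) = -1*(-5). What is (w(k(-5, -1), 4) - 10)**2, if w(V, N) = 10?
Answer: 0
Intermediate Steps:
k(T, U) = 5
(w(k(-5, -1), 4) - 10)**2 = (10 - 10)**2 = 0**2 = 0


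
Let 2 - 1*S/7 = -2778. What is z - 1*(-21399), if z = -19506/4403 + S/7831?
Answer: 737768161201/34479893 ≈ 21397.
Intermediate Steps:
S = 19460 (S = 14 - 7*(-2778) = 14 + 19446 = 19460)
z = -67069106/34479893 (z = -19506/4403 + 19460/7831 = -67069106/34479893 ≈ -1.9452)
z - 1*(-21399) = -67069106/34479893 - 1*(-21399) = -67069106/34479893 + 21399 = 737768161201/34479893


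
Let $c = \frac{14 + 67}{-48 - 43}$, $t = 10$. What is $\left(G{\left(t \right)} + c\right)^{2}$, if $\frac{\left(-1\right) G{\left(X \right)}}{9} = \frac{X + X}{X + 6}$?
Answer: $\frac{19527561}{132496} \approx 147.38$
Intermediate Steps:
$c = - \frac{81}{91}$ ($c = \frac{81}{-91} = 81 \left(- \frac{1}{91}\right) = - \frac{81}{91} \approx -0.89011$)
$G{\left(X \right)} = - \frac{18 X}{6 + X}$ ($G{\left(X \right)} = - 9 \frac{X + X}{X + 6} = - 9 \frac{2 X}{6 + X} = - \frac{18 X}{6 + X}$)
$\left(G{\left(t \right)} + c\right)^{2} = \left(\left(-18\right) 10 \frac{1}{6 + 10} - \frac{81}{91}\right)^{2} = \left(\left(-18\right) 10 \cdot \frac{1}{16} - \frac{81}{91}\right)^{2} = \left(- \frac{45}{4} - \frac{81}{91}\right)^{2} = \left(- \frac{4419}{364}\right)^{2} = \frac{19527561}{132496}$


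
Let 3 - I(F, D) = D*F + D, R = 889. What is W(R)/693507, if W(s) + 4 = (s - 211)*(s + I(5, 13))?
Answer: 551888/693507 ≈ 0.79579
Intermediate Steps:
I(F, D) = 3 - D - D*F (I(F, D) = 3 - (D*F + D) = 3 - (D + D*F) = 3 + (-D - D*F) = 3 - D - D*F)
W(s) = -4 + (-211 + s)*(-75 + s) (W(s) = -4 + (s - 211)*(s + (3 - 1*13 - 1*13*5)) = -4 + (-211 + s)*(s + (3 - 13 - 65)) = -4 + (-211 + s)*(s - 75) = -4 + (-211 + s)*(-75 + s))
W(R)/693507 = (15821 + 889² - 286*889)/693507 = (15821 + 790321 - 254254)*(1/693507) = 551888*(1/693507) = 551888/693507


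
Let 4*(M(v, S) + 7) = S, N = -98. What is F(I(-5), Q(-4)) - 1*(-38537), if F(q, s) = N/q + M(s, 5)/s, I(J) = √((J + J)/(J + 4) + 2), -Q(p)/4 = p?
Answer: 2466345/64 - 49*√3/3 ≈ 38508.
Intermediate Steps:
M(v, S) = -7 + S/4
Q(p) = -4*p
I(J) = √(2 + 2*J/(4 + J)) (I(J) = √((2*J)/(4 + J) + 2) = √(2*J/(4 + J) + 2) = √(2 + 2*J/(4 + J)))
F(q, s) = -98/q - 23/(4*s) (F(q, s) = -98/q + (-7 + (¼)*5)/s = -98/q + (-7 + 5/4)/s = -98/q - 23/(4*s))
F(I(-5), Q(-4)) - 1*(-38537) = (-98*√3/(6*√(-1/(4 - 5))) - 23/(4*((-4*(-4))))) - 1*(-38537) = (-98*√3/(6*√(-1/(-1))) - 23/4/16) + 38537 = (-98*√3/6 - 23/4*1/16) + 38537 = (-98*√3/6 - 23/64) + 38537 = (-49*√3/3 - 23/64) + 38537 = (-23/64 - 49*√3/3) + 38537 = 2466345/64 - 49*√3/3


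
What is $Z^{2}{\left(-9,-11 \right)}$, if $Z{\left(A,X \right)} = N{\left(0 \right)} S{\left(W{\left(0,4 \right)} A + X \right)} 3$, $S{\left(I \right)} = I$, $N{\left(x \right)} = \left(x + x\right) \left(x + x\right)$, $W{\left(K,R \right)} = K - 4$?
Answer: $0$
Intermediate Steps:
$W{\left(K,R \right)} = -4 + K$
$N{\left(x \right)} = 4 x^{2}$ ($N{\left(x \right)} = 2 x 2 x = 4 x^{2}$)
$Z{\left(A,X \right)} = 0$ ($Z{\left(A,X \right)} = 4 \cdot 0^{2} \left(\left(-4 + 0\right) A + X\right) 3 = 4 \cdot 0 \left(- 4 A + X\right) 3 = 0 \left(X - 4 A\right) 3 = 0 \cdot 3 = 0$)
$Z^{2}{\left(-9,-11 \right)} = 0^{2} = 0$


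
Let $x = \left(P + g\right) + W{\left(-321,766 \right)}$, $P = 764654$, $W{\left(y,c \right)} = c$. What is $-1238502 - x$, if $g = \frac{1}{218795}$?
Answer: $- \frac{438448113991}{218795} \approx -2.0039 \cdot 10^{6}$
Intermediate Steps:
$g = \frac{1}{218795} \approx 4.5705 \cdot 10^{-6}$
$x = \frac{167470068901}{218795}$ ($x = \left(764654 + \frac{1}{218795}\right) + 766 = \frac{167302471931}{218795} + 766 = \frac{167470068901}{218795} \approx 7.6542 \cdot 10^{5}$)
$-1238502 - x = -1238502 - \frac{167470068901}{218795} = - \frac{438448113991}{218795}$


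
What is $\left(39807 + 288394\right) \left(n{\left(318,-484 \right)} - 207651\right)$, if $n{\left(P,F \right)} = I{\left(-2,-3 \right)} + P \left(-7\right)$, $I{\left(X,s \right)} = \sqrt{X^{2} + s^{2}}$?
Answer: $-68881841277 + 328201 \sqrt{13} \approx -6.8881 \cdot 10^{10}$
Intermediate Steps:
$n{\left(P,F \right)} = \sqrt{13} - 7 P$ ($n{\left(P,F \right)} = \sqrt{\left(-2\right)^{2} + \left(-3\right)^{2}} + P \left(-7\right) = \sqrt{4 + 9} - 7 P = \sqrt{13} - 7 P$)
$\left(39807 + 288394\right) \left(n{\left(318,-484 \right)} - 207651\right) = \left(39807 + 288394\right) \left(\left(\sqrt{13} - 2226\right) - 207651\right) = 328201 \left(\left(\sqrt{13} - 2226\right) - 207651\right) = 328201 \left(\left(-2226 + \sqrt{13}\right) - 207651\right) = 328201 \left(-209877 + \sqrt{13}\right) = -68881841277 + 328201 \sqrt{13}$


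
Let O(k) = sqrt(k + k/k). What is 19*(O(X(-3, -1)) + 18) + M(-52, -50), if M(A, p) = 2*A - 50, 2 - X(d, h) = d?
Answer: 188 + 19*sqrt(6) ≈ 234.54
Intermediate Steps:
X(d, h) = 2 - d
M(A, p) = -50 + 2*A
O(k) = sqrt(1 + k) (O(k) = sqrt(k + 1) = sqrt(1 + k))
19*(O(X(-3, -1)) + 18) + M(-52, -50) = 19*(sqrt(1 + (2 - 1*(-3))) + 18) + (-50 + 2*(-52)) = 19*(sqrt(1 + (2 + 3)) + 18) + (-50 - 104) = 19*(sqrt(1 + 5) + 18) - 154 = 19*(sqrt(6) + 18) - 154 = 19*(18 + sqrt(6)) - 154 = (342 + 19*sqrt(6)) - 154 = 188 + 19*sqrt(6)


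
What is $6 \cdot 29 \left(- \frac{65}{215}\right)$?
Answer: $- \frac{2262}{43} \approx -52.605$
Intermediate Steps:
$6 \cdot 29 \left(- \frac{65}{215}\right) = 174 \left(\left(-65\right) \frac{1}{215}\right) = 174 \left(- \frac{13}{43}\right) = - \frac{2262}{43}$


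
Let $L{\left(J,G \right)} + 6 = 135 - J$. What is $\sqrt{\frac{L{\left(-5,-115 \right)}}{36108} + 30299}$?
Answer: $\frac{7 \sqrt{22394255822}}{6018} \approx 174.07$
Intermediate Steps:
$L{\left(J,G \right)} = 129 - J$ ($L{\left(J,G \right)} = -6 - \left(-135 + J\right) = 129 - J$)
$\sqrt{\frac{L{\left(-5,-115 \right)}}{36108} + 30299} = \sqrt{\frac{129 - -5}{36108} + 30299} = \sqrt{\left(129 + 5\right) \frac{1}{36108} + 30299} = \sqrt{134 \cdot \frac{1}{36108} + 30299} = \sqrt{\frac{67}{18054} + 30299} = \sqrt{\frac{547018213}{18054}} = \frac{7 \sqrt{22394255822}}{6018}$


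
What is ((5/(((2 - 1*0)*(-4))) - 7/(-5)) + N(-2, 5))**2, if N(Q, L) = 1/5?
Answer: 1521/1600 ≈ 0.95062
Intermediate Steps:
N(Q, L) = 1/5
((5/(((2 - 1*0)*(-4))) - 7/(-5)) + N(-2, 5))**2 = ((5/(((2 - 1*0)*(-4))) - 7/(-5)) + 1/5)**2 = ((5/(((2 + 0)*(-4))) - 7*(-1/5)) + 1/5)**2 = ((5/((2*(-4))) + 7/5) + 1/5)**2 = ((5/(-8) + 7/5) + 1/5)**2 = ((5*(-1/8) + 7/5) + 1/5)**2 = ((-5/8 + 7/5) + 1/5)**2 = (31/40 + 1/5)**2 = (39/40)**2 = 1521/1600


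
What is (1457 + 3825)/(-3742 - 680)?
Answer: -2641/2211 ≈ -1.1945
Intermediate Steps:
(1457 + 3825)/(-3742 - 680) = 5282/(-4422) = 5282*(-1/4422) = -2641/2211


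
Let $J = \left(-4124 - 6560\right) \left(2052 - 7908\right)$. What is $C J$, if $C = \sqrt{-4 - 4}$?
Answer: $125131008 i \sqrt{2} \approx 1.7696 \cdot 10^{8} i$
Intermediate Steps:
$J = 62565504$ ($J = \left(-10684\right) \left(-5856\right) = 62565504$)
$C = 2 i \sqrt{2}$ ($C = \sqrt{-8} = 2 i \sqrt{2} \approx 2.8284 i$)
$C J = 2 i \sqrt{2} \cdot 62565504 = 125131008 i \sqrt{2}$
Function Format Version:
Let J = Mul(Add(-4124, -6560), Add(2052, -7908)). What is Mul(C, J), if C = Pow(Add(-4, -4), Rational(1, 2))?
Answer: Mul(125131008, I, Pow(2, Rational(1, 2))) ≈ Mul(1.7696e+8, I)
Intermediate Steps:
J = 62565504 (J = Mul(-10684, -5856) = 62565504)
C = Mul(2, I, Pow(2, Rational(1, 2))) (C = Pow(-8, Rational(1, 2)) = Mul(2, I, Pow(2, Rational(1, 2))) ≈ Mul(2.8284, I))
Mul(C, J) = Mul(Mul(2, I, Pow(2, Rational(1, 2))), 62565504) = Mul(125131008, I, Pow(2, Rational(1, 2)))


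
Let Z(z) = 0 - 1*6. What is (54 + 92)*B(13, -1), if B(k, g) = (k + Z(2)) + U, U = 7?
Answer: 2044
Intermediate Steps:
Z(z) = -6 (Z(z) = 0 - 6 = -6)
B(k, g) = 1 + k (B(k, g) = (k - 6) + 7 = (-6 + k) + 7 = 1 + k)
(54 + 92)*B(13, -1) = (54 + 92)*(1 + 13) = 146*14 = 2044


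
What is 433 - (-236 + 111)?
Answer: 558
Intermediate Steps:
433 - (-236 + 111) = 433 - 1*(-125) = 433 + 125 = 558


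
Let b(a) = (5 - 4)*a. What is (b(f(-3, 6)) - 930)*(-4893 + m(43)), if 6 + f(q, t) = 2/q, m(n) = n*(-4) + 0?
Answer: 14232650/3 ≈ 4.7442e+6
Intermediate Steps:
m(n) = -4*n (m(n) = -4*n + 0 = -4*n)
f(q, t) = -6 + 2/q
b(a) = a (b(a) = 1*a = a)
(b(f(-3, 6)) - 930)*(-4893 + m(43)) = ((-6 + 2/(-3)) - 930)*(-4893 - 4*43) = ((-6 + 2*(-1/3)) - 930)*(-4893 - 172) = ((-6 - 2/3) - 930)*(-5065) = (-20/3 - 930)*(-5065) = -2810/3*(-5065) = 14232650/3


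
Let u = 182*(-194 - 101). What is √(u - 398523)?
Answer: I*√452213 ≈ 672.47*I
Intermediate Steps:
u = -53690 (u = 182*(-295) = -53690)
√(u - 398523) = √(-53690 - 398523) = √(-452213) = I*√452213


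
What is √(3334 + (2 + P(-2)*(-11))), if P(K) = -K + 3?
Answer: √3281 ≈ 57.280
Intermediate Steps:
P(K) = 3 - K
√(3334 + (2 + P(-2)*(-11))) = √(3334 + (2 + (3 - 1*(-2))*(-11))) = √(3334 + (2 + (3 + 2)*(-11))) = √(3334 + (2 + 5*(-11))) = √(3334 + (2 - 55)) = √(3334 - 53) = √3281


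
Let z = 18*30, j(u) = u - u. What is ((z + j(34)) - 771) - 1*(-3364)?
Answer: 3133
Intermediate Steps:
j(u) = 0
z = 540
((z + j(34)) - 771) - 1*(-3364) = ((540 + 0) - 771) - 1*(-3364) = (540 - 771) + 3364 = -231 + 3364 = 3133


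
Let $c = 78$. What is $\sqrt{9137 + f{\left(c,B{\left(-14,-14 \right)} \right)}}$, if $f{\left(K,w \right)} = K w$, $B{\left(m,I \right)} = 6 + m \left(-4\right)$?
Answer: $\sqrt{13973} \approx 118.21$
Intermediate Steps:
$B{\left(m,I \right)} = 6 - 4 m$
$\sqrt{9137 + f{\left(c,B{\left(-14,-14 \right)} \right)}} = \sqrt{9137 + 78 \left(6 - -56\right)} = \sqrt{9137 + 78 \left(6 + 56\right)} = \sqrt{9137 + 78 \cdot 62} = \sqrt{9137 + 4836} = \sqrt{13973}$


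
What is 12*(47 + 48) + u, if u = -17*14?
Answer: 902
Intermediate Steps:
u = -238
12*(47 + 48) + u = 12*(47 + 48) - 238 = 12*95 - 238 = 1140 - 238 = 902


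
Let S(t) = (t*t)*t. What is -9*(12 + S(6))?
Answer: -2052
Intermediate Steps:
S(t) = t**3 (S(t) = t**2*t = t**3)
-9*(12 + S(6)) = -9*(12 + 6**3) = -9*(12 + 216) = -9*228 = -2052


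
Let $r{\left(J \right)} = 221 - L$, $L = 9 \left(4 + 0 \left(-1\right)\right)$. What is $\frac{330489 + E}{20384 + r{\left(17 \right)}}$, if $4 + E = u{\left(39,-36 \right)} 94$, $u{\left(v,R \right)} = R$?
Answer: $\frac{327101}{20569} \approx 15.903$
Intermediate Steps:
$L = 36$ ($L = 9 \left(4 + 0\right) = 9 \cdot 4 = 36$)
$r{\left(J \right)} = 185$ ($r{\left(J \right)} = 221 - 36 = 185$)
$E = -3388$ ($E = -4 - 3384 = -3388$)
$\frac{330489 + E}{20384 + r{\left(17 \right)}} = \frac{330489 - 3388}{20384 + 185} = \frac{327101}{20569}$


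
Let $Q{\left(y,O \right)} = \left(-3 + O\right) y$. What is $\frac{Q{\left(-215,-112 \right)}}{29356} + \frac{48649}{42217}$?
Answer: $\frac{2471955369}{1239322252} \approx 1.9946$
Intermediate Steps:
$Q{\left(y,O \right)} = y \left(-3 + O\right)$
$\frac{Q{\left(-215,-112 \right)}}{29356} + \frac{48649}{42217} = \frac{\left(-215\right) \left(-3 - 112\right)}{29356} + \frac{48649}{42217} = \left(-215\right) \left(-115\right) \frac{1}{29356} + 48649 \cdot \frac{1}{42217} = 24725 \cdot \frac{1}{29356} + \frac{48649}{42217} = \frac{24725}{29356} + \frac{48649}{42217} = \frac{2471955369}{1239322252}$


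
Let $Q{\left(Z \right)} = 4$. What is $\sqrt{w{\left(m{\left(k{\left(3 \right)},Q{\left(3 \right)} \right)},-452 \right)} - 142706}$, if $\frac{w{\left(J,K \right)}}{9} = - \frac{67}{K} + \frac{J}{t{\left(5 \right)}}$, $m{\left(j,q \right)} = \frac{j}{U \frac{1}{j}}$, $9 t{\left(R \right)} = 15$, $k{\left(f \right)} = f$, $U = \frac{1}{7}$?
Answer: $\frac{i \sqrt{181785186545}}{1130} \approx 377.31 i$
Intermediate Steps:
$U = \frac{1}{7} \approx 0.14286$
$t{\left(R \right)} = \frac{5}{3}$ ($t{\left(R \right)} = \frac{1}{9} \cdot 15 = \frac{5}{3}$)
$m{\left(j,q \right)} = 7 j^{2}$ ($m{\left(j,q \right)} = \frac{j}{\frac{1}{7} \frac{1}{j}} = j 7 j = 7 j^{2}$)
$w{\left(J,K \right)} = - \frac{603}{K} + \frac{27 J}{5}$ ($w{\left(J,K \right)} = 9 \left(- \frac{67}{K} + \frac{J}{\frac{5}{3}}\right) = 9 \left(- \frac{67}{K} + J \frac{3}{5}\right) = 9 \left(- \frac{67}{K} + \frac{3 J}{5}\right) = - \frac{603}{K} + \frac{27 J}{5}$)
$\sqrt{w{\left(m{\left(k{\left(3 \right)},Q{\left(3 \right)} \right)},-452 \right)} - 142706} = \sqrt{\left(- \frac{603}{-452} + \frac{27 \cdot 7 \cdot 3^{2}}{5}\right) - 142706} = \sqrt{\left(\left(-603\right) \left(- \frac{1}{452}\right) + \frac{27 \cdot 7 \cdot 9}{5}\right) - 142706} = \sqrt{\left(\frac{603}{452} + \frac{27}{5} \cdot 63\right) - 142706} = \sqrt{\left(\frac{603}{452} + \frac{1701}{5}\right) - 142706} = \sqrt{\frac{771867}{2260} - 142706} = \sqrt{- \frac{321743693}{2260}} = \frac{i \sqrt{181785186545}}{1130}$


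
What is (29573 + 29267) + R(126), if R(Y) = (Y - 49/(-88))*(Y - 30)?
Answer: 780884/11 ≈ 70990.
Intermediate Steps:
R(Y) = (-30 + Y)*(49/88 + Y) (R(Y) = (Y - 49*(-1/88))*(-30 + Y) = (Y + 49/88)*(-30 + Y) = (49/88 + Y)*(-30 + Y) = (-30 + Y)*(49/88 + Y))
(29573 + 29267) + R(126) = (29573 + 29267) + (-735/44 + 126² - 2591/88*126) = 58840 + (-735/44 + 15876 - 163233/44) = 58840 + 133644/11 = 780884/11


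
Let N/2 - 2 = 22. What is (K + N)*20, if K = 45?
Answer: 1860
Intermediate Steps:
N = 48 (N = 4 + 2*22 = 4 + 44 = 48)
(K + N)*20 = (45 + 48)*20 = 93*20 = 1860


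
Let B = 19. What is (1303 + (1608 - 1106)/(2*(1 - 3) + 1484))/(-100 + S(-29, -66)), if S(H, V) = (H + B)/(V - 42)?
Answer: -26040717/1996150 ≈ -13.045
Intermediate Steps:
S(H, V) = (19 + H)/(-42 + V) (S(H, V) = (H + 19)/(V - 42) = (19 + H)/(-42 + V))
(1303 + (1608 - 1106)/(2*(1 - 3) + 1484))/(-100 + S(-29, -66)) = (1303 + (1608 - 1106)/(2*(1 - 3) + 1484))/(-100 + (19 - 29)/(-42 - 66)) = (1303 + 502/(2*(-2) + 1484))/(-100 - 10/(-108)) = (1303 + 502/(-4 + 1484))/(-100 - 1/108*(-10)) = (1303 + 502/1480)/(-100 + 5/54) = (1303 + 502*(1/1480))/(-5395/54) = (1303 + 251/740)*(-54/5395) = (964471/740)*(-54/5395) = -26040717/1996150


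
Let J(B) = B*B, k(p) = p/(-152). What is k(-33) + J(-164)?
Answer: 4088225/152 ≈ 26896.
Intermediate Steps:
k(p) = -p/152 (k(p) = p*(-1/152) = -p/152)
J(B) = B**2
k(-33) + J(-164) = -1/152*(-33) + (-164)**2 = 33/152 + 26896 = 4088225/152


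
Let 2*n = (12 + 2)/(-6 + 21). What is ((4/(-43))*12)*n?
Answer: -112/215 ≈ -0.52093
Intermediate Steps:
n = 7/15 (n = ((12 + 2)/(-6 + 21))/2 = (14/15)/2 = (14*(1/15))/2 = (½)*(14/15) = 7/15 ≈ 0.46667)
((4/(-43))*12)*n = ((4/(-43))*12)*(7/15) = ((4*(-1/43))*12)*(7/15) = -4/43*12*(7/15) = -48/43*7/15 = -112/215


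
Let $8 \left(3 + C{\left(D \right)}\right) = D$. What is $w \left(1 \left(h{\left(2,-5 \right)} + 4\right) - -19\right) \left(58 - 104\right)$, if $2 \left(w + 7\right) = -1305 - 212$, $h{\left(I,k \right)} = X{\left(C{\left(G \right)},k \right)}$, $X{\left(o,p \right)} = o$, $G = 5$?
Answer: $\frac{5810145}{8} \approx 7.2627 \cdot 10^{5}$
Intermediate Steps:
$C{\left(D \right)} = -3 + \frac{D}{8}$
$h{\left(I,k \right)} = - \frac{19}{8}$ ($h{\left(I,k \right)} = -3 + \frac{1}{8} \cdot 5 = -3 + \frac{5}{8} = - \frac{19}{8}$)
$w = - \frac{1531}{2}$ ($w = -7 + \frac{-1305 - 212}{2} = -7 + \frac{1}{2} \left(-1517\right) = -7 - \frac{1517}{2} = - \frac{1531}{2} \approx -765.5$)
$w \left(1 \left(h{\left(2,-5 \right)} + 4\right) - -19\right) \left(58 - 104\right) = - \frac{1531 \left(1 \left(- \frac{19}{8} + 4\right) - -19\right) \left(58 - 104\right)}{2} = - \frac{1531 \left(1 \cdot \frac{13}{8} + \left(-1 + 20\right)\right) \left(-46\right)}{2} = - \frac{1531 \left(\frac{13}{8} + 19\right) \left(-46\right)}{2} = - \frac{1531 \cdot \frac{165}{8} \left(-46\right)}{2} = \left(- \frac{1531}{2}\right) \left(- \frac{3795}{4}\right) = \frac{5810145}{8}$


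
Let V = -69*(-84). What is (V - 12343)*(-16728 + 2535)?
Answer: 92921571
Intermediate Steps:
V = 5796
(V - 12343)*(-16728 + 2535) = (5796 - 12343)*(-16728 + 2535) = -6547*(-14193) = 92921571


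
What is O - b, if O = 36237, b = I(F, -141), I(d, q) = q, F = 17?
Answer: 36378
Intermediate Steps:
b = -141
O - b = 36237 - 1*(-141) = 36237 + 141 = 36378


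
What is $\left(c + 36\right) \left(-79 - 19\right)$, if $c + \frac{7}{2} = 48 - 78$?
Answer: $-245$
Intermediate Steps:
$c = - \frac{67}{2}$ ($c = - \frac{7}{2} + \left(48 - 78\right) = - \frac{7}{2} - 30 = - \frac{67}{2} \approx -33.5$)
$\left(c + 36\right) \left(-79 - 19\right) = \left(- \frac{67}{2} + 36\right) \left(-79 - 19\right) = \frac{5}{2} \left(-98\right) = -245$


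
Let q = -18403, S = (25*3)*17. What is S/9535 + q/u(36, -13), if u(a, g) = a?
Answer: -35085341/68652 ≈ -511.06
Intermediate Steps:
S = 1275 (S = 75*17 = 1275)
S/9535 + q/u(36, -13) = 1275/9535 - 18403/36 = 1275*(1/9535) - 18403*1/36 = 255/1907 - 18403/36 = -35085341/68652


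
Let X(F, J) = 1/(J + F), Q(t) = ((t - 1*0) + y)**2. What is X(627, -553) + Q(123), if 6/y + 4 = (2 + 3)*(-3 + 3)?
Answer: 2184815/148 ≈ 14762.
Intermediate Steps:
y = -3/2 (y = 6/(-4 + (2 + 3)*(-3 + 3)) = 6/(-4 + 5*0) = 6/(-4 + 0) = 6/(-4) = 6*(-1/4) = -3/2 ≈ -1.5000)
Q(t) = (-3/2 + t)**2 (Q(t) = ((t - 1*0) - 3/2)**2 = ((t + 0) - 3/2)**2 = (t - 3/2)**2 = (-3/2 + t)**2)
X(F, J) = 1/(F + J)
X(627, -553) + Q(123) = 1/(627 - 553) + (-3 + 2*123)**2/4 = 1/74 + (-3 + 246)**2/4 = 1/74 + (1/4)*243**2 = 1/74 + (1/4)*59049 = 1/74 + 59049/4 = 2184815/148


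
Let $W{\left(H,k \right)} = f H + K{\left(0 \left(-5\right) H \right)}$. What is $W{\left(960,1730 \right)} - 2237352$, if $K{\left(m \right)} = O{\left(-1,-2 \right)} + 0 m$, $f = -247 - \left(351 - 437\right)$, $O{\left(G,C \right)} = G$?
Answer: $-2391913$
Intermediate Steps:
$f = -161$ ($f = -247 - -86 = -247 + 86 = -161$)
$K{\left(m \right)} = -1$ ($K{\left(m \right)} = -1 + 0 m = -1 + 0 = -1$)
$W{\left(H,k \right)} = -1 - 161 H$ ($W{\left(H,k \right)} = - 161 H - 1 = -1 - 161 H$)
$W{\left(960,1730 \right)} - 2237352 = \left(-1 - 154560\right) - 2237352 = -154561 - 2237352 = -2391913$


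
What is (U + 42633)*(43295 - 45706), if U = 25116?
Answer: -163342839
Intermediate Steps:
(U + 42633)*(43295 - 45706) = (25116 + 42633)*(43295 - 45706) = 67749*(-2411) = -163342839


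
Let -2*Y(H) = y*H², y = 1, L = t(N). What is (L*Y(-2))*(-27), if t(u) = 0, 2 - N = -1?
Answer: 0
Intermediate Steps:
N = 3 (N = 2 - 1*(-1) = 2 + 1 = 3)
L = 0
Y(H) = -H²/2
(L*Y(-2))*(-27) = (0*(-½*(-2)²))*(-27) = (0*(-½*4))*(-27) = (0*(-2))*(-27) = 0*(-27) = 0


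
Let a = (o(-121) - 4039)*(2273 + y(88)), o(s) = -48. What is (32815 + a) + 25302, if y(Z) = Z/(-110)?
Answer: -46141822/5 ≈ -9.2284e+6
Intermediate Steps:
y(Z) = -Z/110 (y(Z) = Z*(-1/110) = -Z/110)
a = -46432407/5 (a = (-48 - 4039)*(2273 - 1/110*88) = -4087*(2273 - ⅘) = -4087*11361/5 = -46432407/5 ≈ -9.2865e+6)
(32815 + a) + 25302 = (32815 - 46432407/5) + 25302 = -46268332/5 + 25302 = -46141822/5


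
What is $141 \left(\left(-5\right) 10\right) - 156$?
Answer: $-7206$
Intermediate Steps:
$141 \left(\left(-5\right) 10\right) - 156 = 141 \left(-50\right) - 156 = -7050 - 156 = -7206$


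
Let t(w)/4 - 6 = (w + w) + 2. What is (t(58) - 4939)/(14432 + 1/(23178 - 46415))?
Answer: -34413997/111785461 ≈ -0.30786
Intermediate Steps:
t(w) = 32 + 8*w (t(w) = 24 + 4*((w + w) + 2) = 24 + 4*(2*w + 2) = 24 + 4*(2 + 2*w) = 24 + (8 + 8*w) = 32 + 8*w)
(t(58) - 4939)/(14432 + 1/(23178 - 46415)) = ((32 + 8*58) - 4939)/(14432 + 1/(23178 - 46415)) = ((32 + 464) - 4939)/(14432 + 1/(-23237)) = (496 - 4939)/(14432 - 1/23237) = -4443/335356383/23237 = -4443*23237/335356383 = -34413997/111785461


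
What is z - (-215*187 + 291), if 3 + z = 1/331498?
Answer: 13230416679/331498 ≈ 39911.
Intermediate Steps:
z = -994493/331498 (z = -3 + 1/331498 = -994493/331498 ≈ -3.0000)
z - (-215*187 + 291) = -994493/331498 - (-215*187 + 291) = -994493/331498 - (-40205 + 291) = -994493/331498 - 1*(-39914) = -994493/331498 + 39914 = 13230416679/331498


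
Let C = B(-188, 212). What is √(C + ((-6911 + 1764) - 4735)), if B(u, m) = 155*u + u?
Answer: I*√39210 ≈ 198.02*I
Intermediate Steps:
B(u, m) = 156*u
C = -29328 (C = 156*(-188) = -29328)
√(C + ((-6911 + 1764) - 4735)) = √(-29328 + ((-6911 + 1764) - 4735)) = √(-29328 + (-5147 - 4735)) = √(-29328 - 9882) = √(-39210) = I*√39210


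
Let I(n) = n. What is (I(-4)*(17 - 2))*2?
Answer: -120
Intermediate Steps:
(I(-4)*(17 - 2))*2 = -4*(17 - 2)*2 = -4*15*2 = -60*2 = -120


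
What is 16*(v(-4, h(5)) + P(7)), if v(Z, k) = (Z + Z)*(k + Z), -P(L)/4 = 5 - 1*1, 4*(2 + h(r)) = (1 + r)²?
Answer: -640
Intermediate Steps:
h(r) = -2 + (1 + r)²/4
P(L) = -16 (P(L) = -4*(5 - 1*1) = -4*(5 - 1) = -4*4 = -16)
v(Z, k) = 2*Z*(Z + k) (v(Z, k) = (2*Z)*(Z + k) = 2*Z*(Z + k))
16*(v(-4, h(5)) + P(7)) = 16*(2*(-4)*(-4 + (-2 + (1 + 5)²/4)) - 16) = 16*(2*(-4)*(-4 + (-2 + (¼)*6²)) - 16) = 16*(2*(-4)*(-4 + (-2 + (¼)*36)) - 16) = 16*(2*(-4)*(-4 + (-2 + 9)) - 16) = 16*(2*(-4)*(-4 + 7) - 16) = 16*(2*(-4)*3 - 16) = 16*(-24 - 16) = 16*(-40) = -640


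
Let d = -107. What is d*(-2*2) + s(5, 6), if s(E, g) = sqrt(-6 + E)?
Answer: 428 + I ≈ 428.0 + 1.0*I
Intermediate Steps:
d*(-2*2) + s(5, 6) = -(-214)*2 + sqrt(-6 + 5) = -107*(-4) + sqrt(-1) = 428 + I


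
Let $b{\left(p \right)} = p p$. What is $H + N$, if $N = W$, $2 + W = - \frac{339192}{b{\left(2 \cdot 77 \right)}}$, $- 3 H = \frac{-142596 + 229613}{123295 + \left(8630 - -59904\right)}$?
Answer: $- \frac{729093445}{44312499} \approx -16.453$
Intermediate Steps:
$b{\left(p \right)} = p^{2}$
$H = - \frac{87017}{575487}$ ($H = - \frac{\left(-142596 + 229613\right) \frac{1}{123295 + \left(8630 - -59904\right)}}{3} = - \frac{87017 \frac{1}{123295 + \left(8630 + 59904\right)}}{3} = - \frac{87017 \frac{1}{123295 + 68534}}{3} = - \frac{87017 \cdot \frac{1}{191829}}{3} = \left(- \frac{1}{3}\right) \frac{87017}{191829} = - \frac{87017}{575487} \approx -0.15121$)
$W = - \frac{13808}{847}$ ($W = -2 - \frac{339192}{\left(2 \cdot 77\right)^{2}} = -2 - \frac{339192}{154^{2}} = -2 - \frac{339192}{23716} = -2 - \frac{12114}{847} = - \frac{13808}{847} \approx -16.302$)
$N = - \frac{13808}{847} \approx -16.302$
$H + N = - \frac{87017}{575487} - \frac{13808}{847} = - \frac{729093445}{44312499}$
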